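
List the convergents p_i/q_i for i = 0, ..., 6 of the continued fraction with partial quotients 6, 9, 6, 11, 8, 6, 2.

Using the convergent recurrence p_i = a_i*p_{i-1} + p_{i-2}, q_i = a_i*q_{i-1} + q_{i-2} with p_{-2}=0, p_{-1}=1, q_{-2}=1, q_{-1}=0:
  i=0: a_0=6, p_0 = 6*1 + 0 = 6, q_0 = 6*0 + 1 = 1.
  i=1: a_1=9, p_1 = 9*6 + 1 = 55, q_1 = 9*1 + 0 = 9.
  i=2: a_2=6, p_2 = 6*55 + 6 = 336, q_2 = 6*9 + 1 = 55.
  i=3: a_3=11, p_3 = 11*336 + 55 = 3751, q_3 = 11*55 + 9 = 614.
  i=4: a_4=8, p_4 = 8*3751 + 336 = 30344, q_4 = 8*614 + 55 = 4967.
  i=5: a_5=6, p_5 = 6*30344 + 3751 = 185815, q_5 = 6*4967 + 614 = 30416.
  i=6: a_6=2, p_6 = 2*185815 + 30344 = 401974, q_6 = 2*30416 + 4967 = 65799.

6/1, 55/9, 336/55, 3751/614, 30344/4967, 185815/30416, 401974/65799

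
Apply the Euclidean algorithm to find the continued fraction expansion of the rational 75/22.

[3; 2, 2, 4]

Run the Euclidean algorithm on 75 and 22; the successive quotients are the partial quotients a_0, a_1, ... (each step inverts the fractional part left over by the previous one):
  75 = 3*22 + 9, so a_0 = 3.
  22 = 2*9 + 4, so a_1 = 2.
  9 = 2*4 + 1, so a_2 = 2.
  4 = 4*1 + 0, so a_3 = 4.
The remainder reaches 0 after 4 divisions, so the expansion has 4 partial quotients, read off in order.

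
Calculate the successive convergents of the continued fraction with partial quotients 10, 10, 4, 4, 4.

10/1, 101/10, 414/41, 1757/174, 7442/737

Using the convergent recurrence p_i = a_i*p_{i-1} + p_{i-2}, q_i = a_i*q_{i-1} + q_{i-2} with p_{-2}=0, p_{-1}=1, q_{-2}=1, q_{-1}=0:
  i=0: a_0=10, p_0 = 10*1 + 0 = 10, q_0 = 10*0 + 1 = 1.
  i=1: a_1=10, p_1 = 10*10 + 1 = 101, q_1 = 10*1 + 0 = 10.
  i=2: a_2=4, p_2 = 4*101 + 10 = 414, q_2 = 4*10 + 1 = 41.
  i=3: a_3=4, p_3 = 4*414 + 101 = 1757, q_3 = 4*41 + 10 = 174.
  i=4: a_4=4, p_4 = 4*1757 + 414 = 7442, q_4 = 4*174 + 41 = 737.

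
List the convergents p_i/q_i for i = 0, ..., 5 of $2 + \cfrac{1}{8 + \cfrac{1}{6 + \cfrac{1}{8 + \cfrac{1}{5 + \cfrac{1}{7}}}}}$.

2/1, 17/8, 104/49, 849/400, 4349/2049, 31292/14743

Using the convergent recurrence p_i = a_i*p_{i-1} + p_{i-2}, q_i = a_i*q_{i-1} + q_{i-2} with p_{-2}=0, p_{-1}=1, q_{-2}=1, q_{-1}=0:
  i=0: a_0=2, p_0 = 2*1 + 0 = 2, q_0 = 2*0 + 1 = 1.
  i=1: a_1=8, p_1 = 8*2 + 1 = 17, q_1 = 8*1 + 0 = 8.
  i=2: a_2=6, p_2 = 6*17 + 2 = 104, q_2 = 6*8 + 1 = 49.
  i=3: a_3=8, p_3 = 8*104 + 17 = 849, q_3 = 8*49 + 8 = 400.
  i=4: a_4=5, p_4 = 5*849 + 104 = 4349, q_4 = 5*400 + 49 = 2049.
  i=5: a_5=7, p_5 = 7*4349 + 849 = 31292, q_5 = 7*2049 + 400 = 14743.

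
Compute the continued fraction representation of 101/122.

Run the Euclidean algorithm on 101 and 122; the successive quotients are the partial quotients a_0, a_1, ... (each step inverts the fractional part left over by the previous one):
  101 = 0*122 + 101, so a_0 = 0.
  122 = 1*101 + 21, so a_1 = 1.
  101 = 4*21 + 17, so a_2 = 4.
  21 = 1*17 + 4, so a_3 = 1.
  17 = 4*4 + 1, so a_4 = 4.
  4 = 4*1 + 0, so a_5 = 4.
The remainder reaches 0 after 6 divisions, so the expansion has 6 partial quotients, read off in order.

[0; 1, 4, 1, 4, 4]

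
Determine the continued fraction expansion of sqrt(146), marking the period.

[12; (12, 24)]

Write x_i = (sqrt(146) + m_i)/d_i with (m_0, d_0) = (0, 1). a_0 = floor(sqrt(146)) = 12, since 12^2 = 144 <= 146 < 169 = 13^2.
Iterate m_{i+1} = d_i*a_i - m_i, d_{i+1} = (146 - m_{i+1}^2)/d_i, a_{i+1} = floor((a_0 + m_{i+1})/d_{i+1}):
  m_1 = 1*12 - 0 = 12, d_1 = (146 - 12^2)/1 = 2/1 = 2, a_1 = floor((12 + 12)/2) = 12.
  m_2 = 2*12 - 12 = 12, d_2 = (146 - 12^2)/2 = 2/2 = 1, a_2 = floor((12 + 12)/1) = 24.
  m_3 = 1*24 - 12 = 12, d_3 = (146 - 12^2)/1 = 2/1 = 2: (m_3, d_3) = (m_1, d_1) = (12, 2), so from here the quotients repeat a_1, a_2; the period length is 2.
Hence the expansion of sqrt(146) is a_0 = 12 followed by the repeating block 12, 24 (period 2).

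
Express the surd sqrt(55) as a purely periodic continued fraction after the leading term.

[7; (2, 2, 2, 14)]

Write x_i = (sqrt(55) + m_i)/d_i with (m_0, d_0) = (0, 1). a_0 = floor(sqrt(55)) = 7, since 7^2 = 49 <= 55 < 64 = 8^2.
Iterate m_{i+1} = d_i*a_i - m_i, d_{i+1} = (55 - m_{i+1}^2)/d_i, a_{i+1} = floor((a_0 + m_{i+1})/d_{i+1}):
  m_1 = 1*7 - 0 = 7, d_1 = (55 - 7^2)/1 = 6/1 = 6, a_1 = floor((7 + 7)/6) = 2.
  m_2 = 6*2 - 7 = 5, d_2 = (55 - 5^2)/6 = 30/6 = 5, a_2 = floor((7 + 5)/5) = 2.
  m_3 = 5*2 - 5 = 5, d_3 = (55 - 5^2)/5 = 30/5 = 6, a_3 = floor((7 + 5)/6) = 2.
  m_4 = 6*2 - 5 = 7, d_4 = (55 - 7^2)/6 = 6/6 = 1, a_4 = floor((7 + 7)/1) = 14.
  m_5 = 1*14 - 7 = 7, d_5 = (55 - 7^2)/1 = 6/1 = 6: (m_5, d_5) = (m_1, d_1) = (7, 6), so from here the quotients repeat a_1, ..., a_4; the period length is 4.
Hence the expansion of sqrt(55) is a_0 = 7 followed by the repeating block 2, 2, 2, 14 (period 4).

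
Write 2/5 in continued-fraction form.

Run the Euclidean algorithm on 2 and 5; the successive quotients are the partial quotients a_0, a_1, ... (each step inverts the fractional part left over by the previous one):
  2 = 0*5 + 2, so a_0 = 0.
  5 = 2*2 + 1, so a_1 = 2.
  2 = 2*1 + 0, so a_2 = 2.
The remainder reaches 0 after 3 divisions, so the expansion has 3 partial quotients, read off in order.

[0; 2, 2]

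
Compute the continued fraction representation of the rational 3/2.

Run the Euclidean algorithm on 3 and 2; the successive quotients are the partial quotients a_0, a_1, ... (each step inverts the fractional part left over by the previous one):
  3 = 1*2 + 1, so a_0 = 1.
  2 = 2*1 + 0, so a_1 = 2.
The remainder reaches 0 after 2 divisions, so the expansion has 2 partial quotients, read off in order.

[1; 2]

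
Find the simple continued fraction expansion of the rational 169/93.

[1; 1, 4, 2, 8]

Run the Euclidean algorithm on 169 and 93; the successive quotients are the partial quotients a_0, a_1, ... (each step inverts the fractional part left over by the previous one):
  169 = 1*93 + 76, so a_0 = 1.
  93 = 1*76 + 17, so a_1 = 1.
  76 = 4*17 + 8, so a_2 = 4.
  17 = 2*8 + 1, so a_3 = 2.
  8 = 8*1 + 0, so a_4 = 8.
The remainder reaches 0 after 5 divisions, so the expansion has 5 partial quotients, read off in order.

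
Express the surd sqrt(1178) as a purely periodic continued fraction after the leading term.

Write x_i = (sqrt(1178) + m_i)/d_i with (m_0, d_0) = (0, 1). a_0 = floor(sqrt(1178)) = 34, since 34^2 = 1156 <= 1178 < 1225 = 35^2.
Iterate m_{i+1} = d_i*a_i - m_i, d_{i+1} = (1178 - m_{i+1}^2)/d_i, a_{i+1} = floor((a_0 + m_{i+1})/d_{i+1}):
  m_1 = 1*34 - 0 = 34, d_1 = (1178 - 34^2)/1 = 22/1 = 22, a_1 = floor((34 + 34)/22) = 3.
  m_2 = 22*3 - 34 = 32, d_2 = (1178 - 32^2)/22 = 154/22 = 7, a_2 = floor((34 + 32)/7) = 9.
  m_3 = 7*9 - 32 = 31, d_3 = (1178 - 31^2)/7 = 217/7 = 31, a_3 = floor((34 + 31)/31) = 2.
  m_4 = 31*2 - 31 = 31, d_4 = (1178 - 31^2)/31 = 217/31 = 7, a_4 = floor((34 + 31)/7) = 9.
  m_5 = 7*9 - 31 = 32, d_5 = (1178 - 32^2)/7 = 154/7 = 22, a_5 = floor((34 + 32)/22) = 3.
  m_6 = 22*3 - 32 = 34, d_6 = (1178 - 34^2)/22 = 22/22 = 1, a_6 = floor((34 + 34)/1) = 68.
  m_7 = 1*68 - 34 = 34, d_7 = (1178 - 34^2)/1 = 22/1 = 22: (m_7, d_7) = (m_1, d_1) = (34, 22), so from here the quotients repeat a_1, ..., a_6; the period length is 6.
Hence the expansion of sqrt(1178) is a_0 = 34 followed by the repeating block 3, 9, 2, 9, 3, 68 (period 6).

[34; (3, 9, 2, 9, 3, 68)]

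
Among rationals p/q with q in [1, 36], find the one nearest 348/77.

113/25

Expand x = 348/77 as a continued fraction with the Euclidean algorithm:
  348 = 4*77 + 40, so a_0 = 4.
  77 = 1*40 + 37, so a_1 = 1.
  40 = 1*37 + 3, so a_2 = 1.
  37 = 12*3 + 1, so a_3 = 12.
  3 = 3*1 + 0, so a_4 = 3.
so x = [4; 1, 1, 12, 3].
Convergents (p_i = a_i*p_{i-1} + p_{i-2}, q_i = a_i*q_{i-1} + q_{i-2} with p_{-2}=0, p_{-1}=1, q_{-2}=1, q_{-1}=0), until the denominator exceeds 36:
  i=0: a_0=4, p_0 = 4*1 + 0 = 4, q_0 = 4*0 + 1 = 1.
  i=1: a_1=1, p_1 = 1*4 + 1 = 5, q_1 = 1*1 + 0 = 1.
  i=2: a_2=1, p_2 = 1*5 + 4 = 9, q_2 = 1*1 + 1 = 2.
  i=3: a_3=12, p_3 = 12*9 + 5 = 113, q_3 = 12*2 + 1 = 25.
  i=4: a_4=3, p_4 = 3*113 + 9 = 348, q_4 = 3*25 + 2 = 77.
q_4 = 77 > 36, so the last convergent with denominator <= 36 is p_3/q_3 = 113/25.
The closest fraction with denominator <= 36 is either p_3/q_3 or the intermediate fraction (k*p_3 + p_2)/(k*q_3 + q_2) with the largest k >= 1 whose denominator stays <= 36; these approach x as k grows, and every other convergent or intermediate fraction in range is farther away.
Largest k: floor((36 - q_2)/q_3) = floor((36 - 2)/25) = 1.
That gives (1*113 + 9)/(1*25 + 2) = 122/27.
Compare the errors: |x - 113/25| = |348*25 - 113*77|/(77*25) = 1/1925, and |x - 122/27| = |348*27 - 122*77|/(77*27) = 2/2079.
Cross-multiplying, 1*2079 = 2079 < 3850 = 2*1925, so 1/1925 is smaller: the convergent 113/25 is closer to x than 122/27.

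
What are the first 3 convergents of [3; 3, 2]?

3/1, 10/3, 23/7

Using the convergent recurrence p_i = a_i*p_{i-1} + p_{i-2}, q_i = a_i*q_{i-1} + q_{i-2} with p_{-2}=0, p_{-1}=1, q_{-2}=1, q_{-1}=0:
  i=0: a_0=3, p_0 = 3*1 + 0 = 3, q_0 = 3*0 + 1 = 1.
  i=1: a_1=3, p_1 = 3*3 + 1 = 10, q_1 = 3*1 + 0 = 3.
  i=2: a_2=2, p_2 = 2*10 + 3 = 23, q_2 = 2*3 + 1 = 7.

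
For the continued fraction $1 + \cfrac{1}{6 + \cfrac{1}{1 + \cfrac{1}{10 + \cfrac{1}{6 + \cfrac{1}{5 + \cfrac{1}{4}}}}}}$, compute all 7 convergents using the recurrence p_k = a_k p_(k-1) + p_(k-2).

1/1, 7/6, 8/7, 87/76, 530/463, 2737/2391, 11478/10027

Using the convergent recurrence p_i = a_i*p_{i-1} + p_{i-2}, q_i = a_i*q_{i-1} + q_{i-2} with p_{-2}=0, p_{-1}=1, q_{-2}=1, q_{-1}=0:
  i=0: a_0=1, p_0 = 1*1 + 0 = 1, q_0 = 1*0 + 1 = 1.
  i=1: a_1=6, p_1 = 6*1 + 1 = 7, q_1 = 6*1 + 0 = 6.
  i=2: a_2=1, p_2 = 1*7 + 1 = 8, q_2 = 1*6 + 1 = 7.
  i=3: a_3=10, p_3 = 10*8 + 7 = 87, q_3 = 10*7 + 6 = 76.
  i=4: a_4=6, p_4 = 6*87 + 8 = 530, q_4 = 6*76 + 7 = 463.
  i=5: a_5=5, p_5 = 5*530 + 87 = 2737, q_5 = 5*463 + 76 = 2391.
  i=6: a_6=4, p_6 = 4*2737 + 530 = 11478, q_6 = 4*2391 + 463 = 10027.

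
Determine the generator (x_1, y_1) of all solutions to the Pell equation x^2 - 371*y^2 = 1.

(x, y) = (1695, 88)

First expand sqrt(371) as a continued fraction. With x_i = (sqrt(371) + m_i)/d_i and (m_0, d_0) = (0, 1): a_0 = floor(sqrt(371)) = 19, since 19^2 = 361 <= 371 < 400 = 20^2.
Iterate m_{i+1} = d_i*a_i - m_i, d_{i+1} = (371 - m_{i+1}^2)/d_i, a_{i+1} = floor((a_0 + m_{i+1})/d_{i+1}):
  m_1 = 1*19 - 0 = 19, d_1 = (371 - 19^2)/1 = 10/1 = 10, a_1 = floor((19 + 19)/10) = 3.
  m_2 = 10*3 - 19 = 11, d_2 = (371 - 11^2)/10 = 250/10 = 25, a_2 = floor((19 + 11)/25) = 1.
  m_3 = 25*1 - 11 = 14, d_3 = (371 - 14^2)/25 = 175/25 = 7, a_3 = floor((19 + 14)/7) = 4.
  m_4 = 7*4 - 14 = 14, d_4 = (371 - 14^2)/7 = 175/7 = 25, a_4 = floor((19 + 14)/25) = 1.
  m_5 = 25*1 - 14 = 11, d_5 = (371 - 11^2)/25 = 250/25 = 10, a_5 = floor((19 + 11)/10) = 3.
  m_6 = 10*3 - 11 = 19, d_6 = (371 - 19^2)/10 = 10/10 = 1, a_6 = floor((19 + 19)/1) = 38.
  m_7 = 1*38 - 19 = 19, d_7 = (371 - 19^2)/1 = 10/1 = 10: (m_7, d_7) = (m_1, d_1) = (19, 10), so from here the quotients repeat a_1, ..., a_6; the period length is 6.
So sqrt(371) = [19; (3, 1, 4, 1, 3, 38)] with period length k = 6.
k is even, so the fundamental solution of x^2 - 371y^2 = 1 is (p_{k-1}, q_{k-1}) = (p_5, q_5); compute convergents through index 5.
Convergents (p_i = a_i*p_{i-1} + p_{i-2}, q_i = a_i*q_{i-1} + q_{i-2} with p_{-2}=0, p_{-1}=1, q_{-2}=1, q_{-1}=0):
  i=0: a_0=19, p_0 = 19*1 + 0 = 19, q_0 = 19*0 + 1 = 1.
  i=1: a_1=3, p_1 = 3*19 + 1 = 58, q_1 = 3*1 + 0 = 3.
  i=2: a_2=1, p_2 = 1*58 + 19 = 77, q_2 = 1*3 + 1 = 4.
  i=3: a_3=4, p_3 = 4*77 + 58 = 366, q_3 = 4*4 + 3 = 19.
  i=4: a_4=1, p_4 = 1*366 + 77 = 443, q_4 = 1*19 + 4 = 23.
  i=5: a_5=3, p_5 = 3*443 + 366 = 1695, q_5 = 3*23 + 19 = 88.
Check: 1695^2 - 371*88^2 = 2873025 - 2873024 = 1, so (x, y) = (1695, 88) solves the equation, and by the theorem it is the least positive solution.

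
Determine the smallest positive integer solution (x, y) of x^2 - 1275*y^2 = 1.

(x, y) = (4999, 140)

First expand sqrt(1275) as a continued fraction. With x_i = (sqrt(1275) + m_i)/d_i and (m_0, d_0) = (0, 1): a_0 = floor(sqrt(1275)) = 35, since 35^2 = 1225 <= 1275 < 1296 = 36^2.
Iterate m_{i+1} = d_i*a_i - m_i, d_{i+1} = (1275 - m_{i+1}^2)/d_i, a_{i+1} = floor((a_0 + m_{i+1})/d_{i+1}):
  m_1 = 1*35 - 0 = 35, d_1 = (1275 - 35^2)/1 = 50/1 = 50, a_1 = floor((35 + 35)/50) = 1.
  m_2 = 50*1 - 35 = 15, d_2 = (1275 - 15^2)/50 = 1050/50 = 21, a_2 = floor((35 + 15)/21) = 2.
  m_3 = 21*2 - 15 = 27, d_3 = (1275 - 27^2)/21 = 546/21 = 26, a_3 = floor((35 + 27)/26) = 2.
  m_4 = 26*2 - 27 = 25, d_4 = (1275 - 25^2)/26 = 650/26 = 25, a_4 = floor((35 + 25)/25) = 2.
  m_5 = 25*2 - 25 = 25, d_5 = (1275 - 25^2)/25 = 650/25 = 26, a_5 = floor((35 + 25)/26) = 2.
  m_6 = 26*2 - 25 = 27, d_6 = (1275 - 27^2)/26 = 546/26 = 21, a_6 = floor((35 + 27)/21) = 2.
  m_7 = 21*2 - 27 = 15, d_7 = (1275 - 15^2)/21 = 1050/21 = 50, a_7 = floor((35 + 15)/50) = 1.
  m_8 = 50*1 - 15 = 35, d_8 = (1275 - 35^2)/50 = 50/50 = 1, a_8 = floor((35 + 35)/1) = 70.
  m_9 = 1*70 - 35 = 35, d_9 = (1275 - 35^2)/1 = 50/1 = 50: (m_9, d_9) = (m_1, d_1) = (35, 50), so from here the quotients repeat a_1, ..., a_8; the period length is 8.
So sqrt(1275) = [35; (1, 2, 2, 2, 2, 2, 1, 70)] with period length k = 8.
k is even, so the fundamental solution of x^2 - 1275y^2 = 1 is (p_{k-1}, q_{k-1}) = (p_7, q_7); compute convergents through index 7.
Convergents (p_i = a_i*p_{i-1} + p_{i-2}, q_i = a_i*q_{i-1} + q_{i-2} with p_{-2}=0, p_{-1}=1, q_{-2}=1, q_{-1}=0):
  i=0: a_0=35, p_0 = 35*1 + 0 = 35, q_0 = 35*0 + 1 = 1.
  i=1: a_1=1, p_1 = 1*35 + 1 = 36, q_1 = 1*1 + 0 = 1.
  i=2: a_2=2, p_2 = 2*36 + 35 = 107, q_2 = 2*1 + 1 = 3.
  i=3: a_3=2, p_3 = 2*107 + 36 = 250, q_3 = 2*3 + 1 = 7.
  i=4: a_4=2, p_4 = 2*250 + 107 = 607, q_4 = 2*7 + 3 = 17.
  i=5: a_5=2, p_5 = 2*607 + 250 = 1464, q_5 = 2*17 + 7 = 41.
  i=6: a_6=2, p_6 = 2*1464 + 607 = 3535, q_6 = 2*41 + 17 = 99.
  i=7: a_7=1, p_7 = 1*3535 + 1464 = 4999, q_7 = 1*99 + 41 = 140.
Check: 4999^2 - 1275*140^2 = 24990001 - 24990000 = 1, so (x, y) = (4999, 140) solves the equation, and by the theorem it is the least positive solution.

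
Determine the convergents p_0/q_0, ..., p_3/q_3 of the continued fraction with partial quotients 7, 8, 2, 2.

Using the convergent recurrence p_i = a_i*p_{i-1} + p_{i-2}, q_i = a_i*q_{i-1} + q_{i-2} with p_{-2}=0, p_{-1}=1, q_{-2}=1, q_{-1}=0:
  i=0: a_0=7, p_0 = 7*1 + 0 = 7, q_0 = 7*0 + 1 = 1.
  i=1: a_1=8, p_1 = 8*7 + 1 = 57, q_1 = 8*1 + 0 = 8.
  i=2: a_2=2, p_2 = 2*57 + 7 = 121, q_2 = 2*8 + 1 = 17.
  i=3: a_3=2, p_3 = 2*121 + 57 = 299, q_3 = 2*17 + 8 = 42.

7/1, 57/8, 121/17, 299/42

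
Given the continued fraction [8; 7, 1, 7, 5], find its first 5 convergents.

8/1, 57/7, 65/8, 512/63, 2625/323

Using the convergent recurrence p_i = a_i*p_{i-1} + p_{i-2}, q_i = a_i*q_{i-1} + q_{i-2} with p_{-2}=0, p_{-1}=1, q_{-2}=1, q_{-1}=0:
  i=0: a_0=8, p_0 = 8*1 + 0 = 8, q_0 = 8*0 + 1 = 1.
  i=1: a_1=7, p_1 = 7*8 + 1 = 57, q_1 = 7*1 + 0 = 7.
  i=2: a_2=1, p_2 = 1*57 + 8 = 65, q_2 = 1*7 + 1 = 8.
  i=3: a_3=7, p_3 = 7*65 + 57 = 512, q_3 = 7*8 + 7 = 63.
  i=4: a_4=5, p_4 = 5*512 + 65 = 2625, q_4 = 5*63 + 8 = 323.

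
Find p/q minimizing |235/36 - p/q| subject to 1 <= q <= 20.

124/19

Expand x = 235/36 as a continued fraction with the Euclidean algorithm:
  235 = 6*36 + 19, so a_0 = 6.
  36 = 1*19 + 17, so a_1 = 1.
  19 = 1*17 + 2, so a_2 = 1.
  17 = 8*2 + 1, so a_3 = 8.
  2 = 2*1 + 0, so a_4 = 2.
so x = [6; 1, 1, 8, 2].
Convergents (p_i = a_i*p_{i-1} + p_{i-2}, q_i = a_i*q_{i-1} + q_{i-2} with p_{-2}=0, p_{-1}=1, q_{-2}=1, q_{-1}=0), until the denominator exceeds 20:
  i=0: a_0=6, p_0 = 6*1 + 0 = 6, q_0 = 6*0 + 1 = 1.
  i=1: a_1=1, p_1 = 1*6 + 1 = 7, q_1 = 1*1 + 0 = 1.
  i=2: a_2=1, p_2 = 1*7 + 6 = 13, q_2 = 1*1 + 1 = 2.
  i=3: a_3=8, p_3 = 8*13 + 7 = 111, q_3 = 8*2 + 1 = 17.
  i=4: a_4=2, p_4 = 2*111 + 13 = 235, q_4 = 2*17 + 2 = 36.
q_4 = 36 > 20, so the last convergent with denominator <= 20 is p_3/q_3 = 111/17.
The closest fraction with denominator <= 20 is either p_3/q_3 or the intermediate fraction (k*p_3 + p_2)/(k*q_3 + q_2) with the largest k >= 1 whose denominator stays <= 20; these approach x as k grows, and every other convergent or intermediate fraction in range is farther away.
Largest k: floor((20 - q_2)/q_3) = floor((20 - 2)/17) = 1.
That gives (1*111 + 13)/(1*17 + 2) = 124/19.
Compare the errors: |x - 111/17| = |235*17 - 111*36|/(36*17) = 1/612, and |x - 124/19| = |235*19 - 124*36|/(36*19) = 1/684.
Cross-multiplying, 1*612 = 612 < 684 = 1*684, so 1/684 is smaller: the intermediate fraction 124/19 is closer to x than 111/17.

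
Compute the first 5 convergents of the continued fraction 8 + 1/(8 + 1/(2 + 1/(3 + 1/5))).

8/1, 65/8, 138/17, 479/59, 2533/312

Using the convergent recurrence p_i = a_i*p_{i-1} + p_{i-2}, q_i = a_i*q_{i-1} + q_{i-2} with p_{-2}=0, p_{-1}=1, q_{-2}=1, q_{-1}=0:
  i=0: a_0=8, p_0 = 8*1 + 0 = 8, q_0 = 8*0 + 1 = 1.
  i=1: a_1=8, p_1 = 8*8 + 1 = 65, q_1 = 8*1 + 0 = 8.
  i=2: a_2=2, p_2 = 2*65 + 8 = 138, q_2 = 2*8 + 1 = 17.
  i=3: a_3=3, p_3 = 3*138 + 65 = 479, q_3 = 3*17 + 8 = 59.
  i=4: a_4=5, p_4 = 5*479 + 138 = 2533, q_4 = 5*59 + 17 = 312.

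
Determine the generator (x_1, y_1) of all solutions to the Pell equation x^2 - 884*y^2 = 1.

(x, y) = (1665, 56)

First expand sqrt(884) as a continued fraction. With x_i = (sqrt(884) + m_i)/d_i and (m_0, d_0) = (0, 1): a_0 = floor(sqrt(884)) = 29, since 29^2 = 841 <= 884 < 900 = 30^2.
Iterate m_{i+1} = d_i*a_i - m_i, d_{i+1} = (884 - m_{i+1}^2)/d_i, a_{i+1} = floor((a_0 + m_{i+1})/d_{i+1}):
  m_1 = 1*29 - 0 = 29, d_1 = (884 - 29^2)/1 = 43/1 = 43, a_1 = floor((29 + 29)/43) = 1.
  m_2 = 43*1 - 29 = 14, d_2 = (884 - 14^2)/43 = 688/43 = 16, a_2 = floor((29 + 14)/16) = 2.
  m_3 = 16*2 - 14 = 18, d_3 = (884 - 18^2)/16 = 560/16 = 35, a_3 = floor((29 + 18)/35) = 1.
  m_4 = 35*1 - 18 = 17, d_4 = (884 - 17^2)/35 = 595/35 = 17, a_4 = floor((29 + 17)/17) = 2.
  m_5 = 17*2 - 17 = 17, d_5 = (884 - 17^2)/17 = 595/17 = 35, a_5 = floor((29 + 17)/35) = 1.
  m_6 = 35*1 - 17 = 18, d_6 = (884 - 18^2)/35 = 560/35 = 16, a_6 = floor((29 + 18)/16) = 2.
  m_7 = 16*2 - 18 = 14, d_7 = (884 - 14^2)/16 = 688/16 = 43, a_7 = floor((29 + 14)/43) = 1.
  m_8 = 43*1 - 14 = 29, d_8 = (884 - 29^2)/43 = 43/43 = 1, a_8 = floor((29 + 29)/1) = 58.
  m_9 = 1*58 - 29 = 29, d_9 = (884 - 29^2)/1 = 43/1 = 43: (m_9, d_9) = (m_1, d_1) = (29, 43), so from here the quotients repeat a_1, ..., a_8; the period length is 8.
So sqrt(884) = [29; (1, 2, 1, 2, 1, 2, 1, 58)] with period length k = 8.
k is even, so the fundamental solution of x^2 - 884y^2 = 1 is (p_{k-1}, q_{k-1}) = (p_7, q_7); compute convergents through index 7.
Convergents (p_i = a_i*p_{i-1} + p_{i-2}, q_i = a_i*q_{i-1} + q_{i-2} with p_{-2}=0, p_{-1}=1, q_{-2}=1, q_{-1}=0):
  i=0: a_0=29, p_0 = 29*1 + 0 = 29, q_0 = 29*0 + 1 = 1.
  i=1: a_1=1, p_1 = 1*29 + 1 = 30, q_1 = 1*1 + 0 = 1.
  i=2: a_2=2, p_2 = 2*30 + 29 = 89, q_2 = 2*1 + 1 = 3.
  i=3: a_3=1, p_3 = 1*89 + 30 = 119, q_3 = 1*3 + 1 = 4.
  i=4: a_4=2, p_4 = 2*119 + 89 = 327, q_4 = 2*4 + 3 = 11.
  i=5: a_5=1, p_5 = 1*327 + 119 = 446, q_5 = 1*11 + 4 = 15.
  i=6: a_6=2, p_6 = 2*446 + 327 = 1219, q_6 = 2*15 + 11 = 41.
  i=7: a_7=1, p_7 = 1*1219 + 446 = 1665, q_7 = 1*41 + 15 = 56.
Check: 1665^2 - 884*56^2 = 2772225 - 2772224 = 1, so (x, y) = (1665, 56) solves the equation, and by the theorem it is the least positive solution.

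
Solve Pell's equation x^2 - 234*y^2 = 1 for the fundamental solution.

First expand sqrt(234) as a continued fraction. With x_i = (sqrt(234) + m_i)/d_i and (m_0, d_0) = (0, 1): a_0 = floor(sqrt(234)) = 15, since 15^2 = 225 <= 234 < 256 = 16^2.
Iterate m_{i+1} = d_i*a_i - m_i, d_{i+1} = (234 - m_{i+1}^2)/d_i, a_{i+1} = floor((a_0 + m_{i+1})/d_{i+1}):
  m_1 = 1*15 - 0 = 15, d_1 = (234 - 15^2)/1 = 9/1 = 9, a_1 = floor((15 + 15)/9) = 3.
  m_2 = 9*3 - 15 = 12, d_2 = (234 - 12^2)/9 = 90/9 = 10, a_2 = floor((15 + 12)/10) = 2.
  m_3 = 10*2 - 12 = 8, d_3 = (234 - 8^2)/10 = 170/10 = 17, a_3 = floor((15 + 8)/17) = 1.
  m_4 = 17*1 - 8 = 9, d_4 = (234 - 9^2)/17 = 153/17 = 9, a_4 = floor((15 + 9)/9) = 2.
  m_5 = 9*2 - 9 = 9, d_5 = (234 - 9^2)/9 = 153/9 = 17, a_5 = floor((15 + 9)/17) = 1.
  m_6 = 17*1 - 9 = 8, d_6 = (234 - 8^2)/17 = 170/17 = 10, a_6 = floor((15 + 8)/10) = 2.
  m_7 = 10*2 - 8 = 12, d_7 = (234 - 12^2)/10 = 90/10 = 9, a_7 = floor((15 + 12)/9) = 3.
  m_8 = 9*3 - 12 = 15, d_8 = (234 - 15^2)/9 = 9/9 = 1, a_8 = floor((15 + 15)/1) = 30.
  m_9 = 1*30 - 15 = 15, d_9 = (234 - 15^2)/1 = 9/1 = 9: (m_9, d_9) = (m_1, d_1) = (15, 9), so from here the quotients repeat a_1, ..., a_8; the period length is 8.
So sqrt(234) = [15; (3, 2, 1, 2, 1, 2, 3, 30)] with period length k = 8.
k is even, so the fundamental solution of x^2 - 234y^2 = 1 is (p_{k-1}, q_{k-1}) = (p_7, q_7); compute convergents through index 7.
Convergents (p_i = a_i*p_{i-1} + p_{i-2}, q_i = a_i*q_{i-1} + q_{i-2} with p_{-2}=0, p_{-1}=1, q_{-2}=1, q_{-1}=0):
  i=0: a_0=15, p_0 = 15*1 + 0 = 15, q_0 = 15*0 + 1 = 1.
  i=1: a_1=3, p_1 = 3*15 + 1 = 46, q_1 = 3*1 + 0 = 3.
  i=2: a_2=2, p_2 = 2*46 + 15 = 107, q_2 = 2*3 + 1 = 7.
  i=3: a_3=1, p_3 = 1*107 + 46 = 153, q_3 = 1*7 + 3 = 10.
  i=4: a_4=2, p_4 = 2*153 + 107 = 413, q_4 = 2*10 + 7 = 27.
  i=5: a_5=1, p_5 = 1*413 + 153 = 566, q_5 = 1*27 + 10 = 37.
  i=6: a_6=2, p_6 = 2*566 + 413 = 1545, q_6 = 2*37 + 27 = 101.
  i=7: a_7=3, p_7 = 3*1545 + 566 = 5201, q_7 = 3*101 + 37 = 340.
Check: 5201^2 - 234*340^2 = 27050401 - 27050400 = 1, so (x, y) = (5201, 340) solves the equation, and by the theorem it is the least positive solution.

(x, y) = (5201, 340)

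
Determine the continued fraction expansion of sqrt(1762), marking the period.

Write x_i = (sqrt(1762) + m_i)/d_i with (m_0, d_0) = (0, 1). a_0 = floor(sqrt(1762)) = 41, since 41^2 = 1681 <= 1762 < 1764 = 42^2.
Iterate m_{i+1} = d_i*a_i - m_i, d_{i+1} = (1762 - m_{i+1}^2)/d_i, a_{i+1} = floor((a_0 + m_{i+1})/d_{i+1}):
  m_1 = 1*41 - 0 = 41, d_1 = (1762 - 41^2)/1 = 81/1 = 81, a_1 = floor((41 + 41)/81) = 1.
  m_2 = 81*1 - 41 = 40, d_2 = (1762 - 40^2)/81 = 162/81 = 2, a_2 = floor((41 + 40)/2) = 40.
  m_3 = 2*40 - 40 = 40, d_3 = (1762 - 40^2)/2 = 162/2 = 81, a_3 = floor((41 + 40)/81) = 1.
  m_4 = 81*1 - 40 = 41, d_4 = (1762 - 41^2)/81 = 81/81 = 1, a_4 = floor((41 + 41)/1) = 82.
  m_5 = 1*82 - 41 = 41, d_5 = (1762 - 41^2)/1 = 81/1 = 81: (m_5, d_5) = (m_1, d_1) = (41, 81), so from here the quotients repeat a_1, ..., a_4; the period length is 4.
Hence the expansion of sqrt(1762) is a_0 = 41 followed by the repeating block 1, 40, 1, 82 (period 4).

[41; (1, 40, 1, 82)]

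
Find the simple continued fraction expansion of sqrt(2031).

[45; (15, 90)]

Write x_i = (sqrt(2031) + m_i)/d_i with (m_0, d_0) = (0, 1). a_0 = floor(sqrt(2031)) = 45, since 45^2 = 2025 <= 2031 < 2116 = 46^2.
Iterate m_{i+1} = d_i*a_i - m_i, d_{i+1} = (2031 - m_{i+1}^2)/d_i, a_{i+1} = floor((a_0 + m_{i+1})/d_{i+1}):
  m_1 = 1*45 - 0 = 45, d_1 = (2031 - 45^2)/1 = 6/1 = 6, a_1 = floor((45 + 45)/6) = 15.
  m_2 = 6*15 - 45 = 45, d_2 = (2031 - 45^2)/6 = 6/6 = 1, a_2 = floor((45 + 45)/1) = 90.
  m_3 = 1*90 - 45 = 45, d_3 = (2031 - 45^2)/1 = 6/1 = 6: (m_3, d_3) = (m_1, d_1) = (45, 6), so from here the quotients repeat a_1, a_2; the period length is 2.
Hence the expansion of sqrt(2031) is a_0 = 45 followed by the repeating block 15, 90 (period 2).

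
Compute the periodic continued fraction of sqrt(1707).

Write x_i = (sqrt(1707) + m_i)/d_i with (m_0, d_0) = (0, 1). a_0 = floor(sqrt(1707)) = 41, since 41^2 = 1681 <= 1707 < 1764 = 42^2.
Iterate m_{i+1} = d_i*a_i - m_i, d_{i+1} = (1707 - m_{i+1}^2)/d_i, a_{i+1} = floor((a_0 + m_{i+1})/d_{i+1}):
  m_1 = 1*41 - 0 = 41, d_1 = (1707 - 41^2)/1 = 26/1 = 26, a_1 = floor((41 + 41)/26) = 3.
  m_2 = 26*3 - 41 = 37, d_2 = (1707 - 37^2)/26 = 338/26 = 13, a_2 = floor((41 + 37)/13) = 6.
  m_3 = 13*6 - 37 = 41, d_3 = (1707 - 41^2)/13 = 26/13 = 2, a_3 = floor((41 + 41)/2) = 41.
  m_4 = 2*41 - 41 = 41, d_4 = (1707 - 41^2)/2 = 26/2 = 13, a_4 = floor((41 + 41)/13) = 6.
  m_5 = 13*6 - 41 = 37, d_5 = (1707 - 37^2)/13 = 338/13 = 26, a_5 = floor((41 + 37)/26) = 3.
  m_6 = 26*3 - 37 = 41, d_6 = (1707 - 41^2)/26 = 26/26 = 1, a_6 = floor((41 + 41)/1) = 82.
  m_7 = 1*82 - 41 = 41, d_7 = (1707 - 41^2)/1 = 26/1 = 26: (m_7, d_7) = (m_1, d_1) = (41, 26), so from here the quotients repeat a_1, ..., a_6; the period length is 6.
Hence the expansion of sqrt(1707) is a_0 = 41 followed by the repeating block 3, 6, 41, 6, 3, 82 (period 6).

[41; (3, 6, 41, 6, 3, 82)]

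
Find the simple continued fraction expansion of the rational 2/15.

Run the Euclidean algorithm on 2 and 15; the successive quotients are the partial quotients a_0, a_1, ... (each step inverts the fractional part left over by the previous one):
  2 = 0*15 + 2, so a_0 = 0.
  15 = 7*2 + 1, so a_1 = 7.
  2 = 2*1 + 0, so a_2 = 2.
The remainder reaches 0 after 3 divisions, so the expansion has 3 partial quotients, read off in order.

[0; 7, 2]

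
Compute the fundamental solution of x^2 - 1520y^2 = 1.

First expand sqrt(1520) as a continued fraction. With x_i = (sqrt(1520) + m_i)/d_i and (m_0, d_0) = (0, 1): a_0 = floor(sqrt(1520)) = 38, since 38^2 = 1444 <= 1520 < 1521 = 39^2.
Iterate m_{i+1} = d_i*a_i - m_i, d_{i+1} = (1520 - m_{i+1}^2)/d_i, a_{i+1} = floor((a_0 + m_{i+1})/d_{i+1}):
  m_1 = 1*38 - 0 = 38, d_1 = (1520 - 38^2)/1 = 76/1 = 76, a_1 = floor((38 + 38)/76) = 1.
  m_2 = 76*1 - 38 = 38, d_2 = (1520 - 38^2)/76 = 76/76 = 1, a_2 = floor((38 + 38)/1) = 76.
  m_3 = 1*76 - 38 = 38, d_3 = (1520 - 38^2)/1 = 76/1 = 76: (m_3, d_3) = (m_1, d_1) = (38, 76), so from here the quotients repeat a_1, a_2; the period length is 2.
So sqrt(1520) = [38; (1, 76)] with period length k = 2.
k is even, so the fundamental solution of x^2 - 1520y^2 = 1 is (p_{k-1}, q_{k-1}) = (p_1, q_1); compute convergents through index 1.
Convergents (p_i = a_i*p_{i-1} + p_{i-2}, q_i = a_i*q_{i-1} + q_{i-2} with p_{-2}=0, p_{-1}=1, q_{-2}=1, q_{-1}=0):
  i=0: a_0=38, p_0 = 38*1 + 0 = 38, q_0 = 38*0 + 1 = 1.
  i=1: a_1=1, p_1 = 1*38 + 1 = 39, q_1 = 1*1 + 0 = 1.
Check: 39^2 - 1520*1^2 = 1521 - 1520 = 1, so (x, y) = (39, 1) solves the equation, and by the theorem it is the least positive solution.

(x, y) = (39, 1)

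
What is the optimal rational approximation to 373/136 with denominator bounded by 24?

Expand x = 373/136 as a continued fraction with the Euclidean algorithm:
  373 = 2*136 + 101, so a_0 = 2.
  136 = 1*101 + 35, so a_1 = 1.
  101 = 2*35 + 31, so a_2 = 2.
  35 = 1*31 + 4, so a_3 = 1.
  31 = 7*4 + 3, so a_4 = 7.
  4 = 1*3 + 1, so a_5 = 1.
  3 = 3*1 + 0, so a_6 = 3.
so x = [2; 1, 2, 1, 7, 1, 3].
Convergents (p_i = a_i*p_{i-1} + p_{i-2}, q_i = a_i*q_{i-1} + q_{i-2} with p_{-2}=0, p_{-1}=1, q_{-2}=1, q_{-1}=0), until the denominator exceeds 24:
  i=0: a_0=2, p_0 = 2*1 + 0 = 2, q_0 = 2*0 + 1 = 1.
  i=1: a_1=1, p_1 = 1*2 + 1 = 3, q_1 = 1*1 + 0 = 1.
  i=2: a_2=2, p_2 = 2*3 + 2 = 8, q_2 = 2*1 + 1 = 3.
  i=3: a_3=1, p_3 = 1*8 + 3 = 11, q_3 = 1*3 + 1 = 4.
  i=4: a_4=7, p_4 = 7*11 + 8 = 85, q_4 = 7*4 + 3 = 31.
q_4 = 31 > 24, so the last convergent with denominator <= 24 is p_3/q_3 = 11/4.
The closest fraction with denominator <= 24 is either p_3/q_3 or the intermediate fraction (k*p_3 + p_2)/(k*q_3 + q_2) with the largest k >= 1 whose denominator stays <= 24; these approach x as k grows, and every other convergent or intermediate fraction in range is farther away.
Largest k: floor((24 - q_2)/q_3) = floor((24 - 3)/4) = 5.
That gives (5*11 + 8)/(5*4 + 3) = 63/23.
Compare the errors: |x - 11/4| = |373*4 - 11*136|/(136*4) = 4/544, and |x - 63/23| = |373*23 - 63*136|/(136*23) = 11/3128.
Cross-multiplying, 11*544 = 5984 < 12512 = 4*3128, so 11/3128 is smaller: the intermediate fraction 63/23 is closer to x than 11/4.

63/23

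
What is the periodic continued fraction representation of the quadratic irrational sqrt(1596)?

Write x_i = (sqrt(1596) + m_i)/d_i with (m_0, d_0) = (0, 1). a_0 = floor(sqrt(1596)) = 39, since 39^2 = 1521 <= 1596 < 1600 = 40^2.
Iterate m_{i+1} = d_i*a_i - m_i, d_{i+1} = (1596 - m_{i+1}^2)/d_i, a_{i+1} = floor((a_0 + m_{i+1})/d_{i+1}):
  m_1 = 1*39 - 0 = 39, d_1 = (1596 - 39^2)/1 = 75/1 = 75, a_1 = floor((39 + 39)/75) = 1.
  m_2 = 75*1 - 39 = 36, d_2 = (1596 - 36^2)/75 = 300/75 = 4, a_2 = floor((39 + 36)/4) = 18.
  m_3 = 4*18 - 36 = 36, d_3 = (1596 - 36^2)/4 = 300/4 = 75, a_3 = floor((39 + 36)/75) = 1.
  m_4 = 75*1 - 36 = 39, d_4 = (1596 - 39^2)/75 = 75/75 = 1, a_4 = floor((39 + 39)/1) = 78.
  m_5 = 1*78 - 39 = 39, d_5 = (1596 - 39^2)/1 = 75/1 = 75: (m_5, d_5) = (m_1, d_1) = (39, 75), so from here the quotients repeat a_1, ..., a_4; the period length is 4.
Hence the expansion of sqrt(1596) is a_0 = 39 followed by the repeating block 1, 18, 1, 78 (period 4).

[39; (1, 18, 1, 78)]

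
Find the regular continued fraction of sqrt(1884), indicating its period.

[43; (2, 2, 7, 2, 28, 2, 7, 2, 2, 86)]

Write x_i = (sqrt(1884) + m_i)/d_i with (m_0, d_0) = (0, 1). a_0 = floor(sqrt(1884)) = 43, since 43^2 = 1849 <= 1884 < 1936 = 44^2.
Iterate m_{i+1} = d_i*a_i - m_i, d_{i+1} = (1884 - m_{i+1}^2)/d_i, a_{i+1} = floor((a_0 + m_{i+1})/d_{i+1}):
  m_1 = 1*43 - 0 = 43, d_1 = (1884 - 43^2)/1 = 35/1 = 35, a_1 = floor((43 + 43)/35) = 2.
  m_2 = 35*2 - 43 = 27, d_2 = (1884 - 27^2)/35 = 1155/35 = 33, a_2 = floor((43 + 27)/33) = 2.
  m_3 = 33*2 - 27 = 39, d_3 = (1884 - 39^2)/33 = 363/33 = 11, a_3 = floor((43 + 39)/11) = 7.
  m_4 = 11*7 - 39 = 38, d_4 = (1884 - 38^2)/11 = 440/11 = 40, a_4 = floor((43 + 38)/40) = 2.
  m_5 = 40*2 - 38 = 42, d_5 = (1884 - 42^2)/40 = 120/40 = 3, a_5 = floor((43 + 42)/3) = 28.
  m_6 = 3*28 - 42 = 42, d_6 = (1884 - 42^2)/3 = 120/3 = 40, a_6 = floor((43 + 42)/40) = 2.
  m_7 = 40*2 - 42 = 38, d_7 = (1884 - 38^2)/40 = 440/40 = 11, a_7 = floor((43 + 38)/11) = 7.
  m_8 = 11*7 - 38 = 39, d_8 = (1884 - 39^2)/11 = 363/11 = 33, a_8 = floor((43 + 39)/33) = 2.
  m_9 = 33*2 - 39 = 27, d_9 = (1884 - 27^2)/33 = 1155/33 = 35, a_9 = floor((43 + 27)/35) = 2.
  m_10 = 35*2 - 27 = 43, d_10 = (1884 - 43^2)/35 = 35/35 = 1, a_10 = floor((43 + 43)/1) = 86.
  m_11 = 1*86 - 43 = 43, d_11 = (1884 - 43^2)/1 = 35/1 = 35: (m_11, d_11) = (m_1, d_1) = (43, 35), so from here the quotients repeat a_1, ..., a_10; the period length is 10.
Hence the expansion of sqrt(1884) is a_0 = 43 followed by the repeating block 2, 2, 7, 2, 28, 2, 7, 2, 2, 86 (period 10).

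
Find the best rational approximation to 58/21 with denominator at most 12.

Expand x = 58/21 as a continued fraction with the Euclidean algorithm:
  58 = 2*21 + 16, so a_0 = 2.
  21 = 1*16 + 5, so a_1 = 1.
  16 = 3*5 + 1, so a_2 = 3.
  5 = 5*1 + 0, so a_3 = 5.
so x = [2; 1, 3, 5].
Convergents (p_i = a_i*p_{i-1} + p_{i-2}, q_i = a_i*q_{i-1} + q_{i-2} with p_{-2}=0, p_{-1}=1, q_{-2}=1, q_{-1}=0), until the denominator exceeds 12:
  i=0: a_0=2, p_0 = 2*1 + 0 = 2, q_0 = 2*0 + 1 = 1.
  i=1: a_1=1, p_1 = 1*2 + 1 = 3, q_1 = 1*1 + 0 = 1.
  i=2: a_2=3, p_2 = 3*3 + 2 = 11, q_2 = 3*1 + 1 = 4.
  i=3: a_3=5, p_3 = 5*11 + 3 = 58, q_3 = 5*4 + 1 = 21.
q_3 = 21 > 12, so the last convergent with denominator <= 12 is p_2/q_2 = 11/4.
The closest fraction with denominator <= 12 is either p_2/q_2 or the intermediate fraction (k*p_2 + p_1)/(k*q_2 + q_1) with the largest k >= 1 whose denominator stays <= 12; these approach x as k grows, and every other convergent or intermediate fraction in range is farther away.
Largest k: floor((12 - q_1)/q_2) = floor((12 - 1)/4) = 2.
That gives (2*11 + 3)/(2*4 + 1) = 25/9.
Compare the errors: |x - 11/4| = |58*4 - 11*21|/(21*4) = 1/84, and |x - 25/9| = |58*9 - 25*21|/(21*9) = 3/189.
Cross-multiplying, 1*189 = 189 < 252 = 3*84, so 1/84 is smaller: the convergent 11/4 is closer to x than 25/9.

11/4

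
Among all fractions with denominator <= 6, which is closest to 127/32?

Expand x = 127/32 as a continued fraction with the Euclidean algorithm:
  127 = 3*32 + 31, so a_0 = 3.
  32 = 1*31 + 1, so a_1 = 1.
  31 = 31*1 + 0, so a_2 = 31.
so x = [3; 1, 31].
Convergents (p_i = a_i*p_{i-1} + p_{i-2}, q_i = a_i*q_{i-1} + q_{i-2} with p_{-2}=0, p_{-1}=1, q_{-2}=1, q_{-1}=0), until the denominator exceeds 6:
  i=0: a_0=3, p_0 = 3*1 + 0 = 3, q_0 = 3*0 + 1 = 1.
  i=1: a_1=1, p_1 = 1*3 + 1 = 4, q_1 = 1*1 + 0 = 1.
  i=2: a_2=31, p_2 = 31*4 + 3 = 127, q_2 = 31*1 + 1 = 32.
q_2 = 32 > 6, so the last convergent with denominator <= 6 is p_1/q_1 = 4/1.
The closest fraction with denominator <= 6 is either p_1/q_1 or the intermediate fraction (k*p_1 + p_0)/(k*q_1 + q_0) with the largest k >= 1 whose denominator stays <= 6; these approach x as k grows, and every other convergent or intermediate fraction in range is farther away.
Largest k: floor((6 - q_0)/q_1) = floor((6 - 1)/1) = 5.
That gives (5*4 + 3)/(5*1 + 1) = 23/6.
Compare the errors: |x - 4/1| = |127*1 - 4*32|/(32*1) = 1/32, and |x - 23/6| = |127*6 - 23*32|/(32*6) = 26/192.
Cross-multiplying, 1*192 = 192 < 832 = 26*32, so 1/32 is smaller: the convergent 4/1 is closer to x than 23/6.

4/1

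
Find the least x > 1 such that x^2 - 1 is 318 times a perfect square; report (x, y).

First expand sqrt(318) as a continued fraction. With x_i = (sqrt(318) + m_i)/d_i and (m_0, d_0) = (0, 1): a_0 = floor(sqrt(318)) = 17, since 17^2 = 289 <= 318 < 324 = 18^2.
Iterate m_{i+1} = d_i*a_i - m_i, d_{i+1} = (318 - m_{i+1}^2)/d_i, a_{i+1} = floor((a_0 + m_{i+1})/d_{i+1}):
  m_1 = 1*17 - 0 = 17, d_1 = (318 - 17^2)/1 = 29/1 = 29, a_1 = floor((17 + 17)/29) = 1.
  m_2 = 29*1 - 17 = 12, d_2 = (318 - 12^2)/29 = 174/29 = 6, a_2 = floor((17 + 12)/6) = 4.
  m_3 = 6*4 - 12 = 12, d_3 = (318 - 12^2)/6 = 174/6 = 29, a_3 = floor((17 + 12)/29) = 1.
  m_4 = 29*1 - 12 = 17, d_4 = (318 - 17^2)/29 = 29/29 = 1, a_4 = floor((17 + 17)/1) = 34.
  m_5 = 1*34 - 17 = 17, d_5 = (318 - 17^2)/1 = 29/1 = 29: (m_5, d_5) = (m_1, d_1) = (17, 29), so from here the quotients repeat a_1, ..., a_4; the period length is 4.
So sqrt(318) = [17; (1, 4, 1, 34)] with period length k = 4.
k is even, so the fundamental solution of x^2 - 318y^2 = 1 is (p_{k-1}, q_{k-1}) = (p_3, q_3); compute convergents through index 3.
Convergents (p_i = a_i*p_{i-1} + p_{i-2}, q_i = a_i*q_{i-1} + q_{i-2} with p_{-2}=0, p_{-1}=1, q_{-2}=1, q_{-1}=0):
  i=0: a_0=17, p_0 = 17*1 + 0 = 17, q_0 = 17*0 + 1 = 1.
  i=1: a_1=1, p_1 = 1*17 + 1 = 18, q_1 = 1*1 + 0 = 1.
  i=2: a_2=4, p_2 = 4*18 + 17 = 89, q_2 = 4*1 + 1 = 5.
  i=3: a_3=1, p_3 = 1*89 + 18 = 107, q_3 = 1*5 + 1 = 6.
Check: 107^2 - 318*6^2 = 11449 - 11448 = 1, so (x, y) = (107, 6) solves the equation, and by the theorem it is the least positive solution.

(x, y) = (107, 6)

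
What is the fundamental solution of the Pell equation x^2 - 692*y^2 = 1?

(x, y) = (2499849, 95030)

First expand sqrt(692) as a continued fraction. With x_i = (sqrt(692) + m_i)/d_i and (m_0, d_0) = (0, 1): a_0 = floor(sqrt(692)) = 26, since 26^2 = 676 <= 692 < 729 = 27^2.
Iterate m_{i+1} = d_i*a_i - m_i, d_{i+1} = (692 - m_{i+1}^2)/d_i, a_{i+1} = floor((a_0 + m_{i+1})/d_{i+1}):
  m_1 = 1*26 - 0 = 26, d_1 = (692 - 26^2)/1 = 16/1 = 16, a_1 = floor((26 + 26)/16) = 3.
  m_2 = 16*3 - 26 = 22, d_2 = (692 - 22^2)/16 = 208/16 = 13, a_2 = floor((26 + 22)/13) = 3.
  m_3 = 13*3 - 22 = 17, d_3 = (692 - 17^2)/13 = 403/13 = 31, a_3 = floor((26 + 17)/31) = 1.
  m_4 = 31*1 - 17 = 14, d_4 = (692 - 14^2)/31 = 496/31 = 16, a_4 = floor((26 + 14)/16) = 2.
  m_5 = 16*2 - 14 = 18, d_5 = (692 - 18^2)/16 = 368/16 = 23, a_5 = floor((26 + 18)/23) = 1.
  m_6 = 23*1 - 18 = 5, d_6 = (692 - 5^2)/23 = 667/23 = 29, a_6 = floor((26 + 5)/29) = 1.
  m_7 = 29*1 - 5 = 24, d_7 = (692 - 24^2)/29 = 116/29 = 4, a_7 = floor((26 + 24)/4) = 12.
  m_8 = 4*12 - 24 = 24, d_8 = (692 - 24^2)/4 = 116/4 = 29, a_8 = floor((26 + 24)/29) = 1.
  m_9 = 29*1 - 24 = 5, d_9 = (692 - 5^2)/29 = 667/29 = 23, a_9 = floor((26 + 5)/23) = 1.
  m_10 = 23*1 - 5 = 18, d_10 = (692 - 18^2)/23 = 368/23 = 16, a_10 = floor((26 + 18)/16) = 2.
  m_11 = 16*2 - 18 = 14, d_11 = (692 - 14^2)/16 = 496/16 = 31, a_11 = floor((26 + 14)/31) = 1.
  m_12 = 31*1 - 14 = 17, d_12 = (692 - 17^2)/31 = 403/31 = 13, a_12 = floor((26 + 17)/13) = 3.
  m_13 = 13*3 - 17 = 22, d_13 = (692 - 22^2)/13 = 208/13 = 16, a_13 = floor((26 + 22)/16) = 3.
  m_14 = 16*3 - 22 = 26, d_14 = (692 - 26^2)/16 = 16/16 = 1, a_14 = floor((26 + 26)/1) = 52.
  m_15 = 1*52 - 26 = 26, d_15 = (692 - 26^2)/1 = 16/1 = 16: (m_15, d_15) = (m_1, d_1) = (26, 16), so from here the quotients repeat a_1, ..., a_14; the period length is 14.
So sqrt(692) = [26; (3, 3, 1, 2, 1, 1, 12, 1, 1, 2, 1, 3, 3, 52)] with period length k = 14.
k is even, so the fundamental solution of x^2 - 692y^2 = 1 is (p_{k-1}, q_{k-1}) = (p_13, q_13); compute convergents through index 13.
Convergents (p_i = a_i*p_{i-1} + p_{i-2}, q_i = a_i*q_{i-1} + q_{i-2} with p_{-2}=0, p_{-1}=1, q_{-2}=1, q_{-1}=0):
  i=0: a_0=26, p_0 = 26*1 + 0 = 26, q_0 = 26*0 + 1 = 1.
  i=1: a_1=3, p_1 = 3*26 + 1 = 79, q_1 = 3*1 + 0 = 3.
  i=2: a_2=3, p_2 = 3*79 + 26 = 263, q_2 = 3*3 + 1 = 10.
  i=3: a_3=1, p_3 = 1*263 + 79 = 342, q_3 = 1*10 + 3 = 13.
  i=4: a_4=2, p_4 = 2*342 + 263 = 947, q_4 = 2*13 + 10 = 36.
  i=5: a_5=1, p_5 = 1*947 + 342 = 1289, q_5 = 1*36 + 13 = 49.
  i=6: a_6=1, p_6 = 1*1289 + 947 = 2236, q_6 = 1*49 + 36 = 85.
  i=7: a_7=12, p_7 = 12*2236 + 1289 = 28121, q_7 = 12*85 + 49 = 1069.
  i=8: a_8=1, p_8 = 1*28121 + 2236 = 30357, q_8 = 1*1069 + 85 = 1154.
  i=9: a_9=1, p_9 = 1*30357 + 28121 = 58478, q_9 = 1*1154 + 1069 = 2223.
  i=10: a_10=2, p_10 = 2*58478 + 30357 = 147313, q_10 = 2*2223 + 1154 = 5600.
  i=11: a_11=1, p_11 = 1*147313 + 58478 = 205791, q_11 = 1*5600 + 2223 = 7823.
  i=12: a_12=3, p_12 = 3*205791 + 147313 = 764686, q_12 = 3*7823 + 5600 = 29069.
  i=13: a_13=3, p_13 = 3*764686 + 205791 = 2499849, q_13 = 3*29069 + 7823 = 95030.
Check: 2499849^2 - 692*95030^2 = 6249245022801 - 6249245022800 = 1, so (x, y) = (2499849, 95030) solves the equation, and by the theorem it is the least positive solution.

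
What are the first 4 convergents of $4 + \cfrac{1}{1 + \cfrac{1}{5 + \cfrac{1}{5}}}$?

Using the convergent recurrence p_i = a_i*p_{i-1} + p_{i-2}, q_i = a_i*q_{i-1} + q_{i-2} with p_{-2}=0, p_{-1}=1, q_{-2}=1, q_{-1}=0:
  i=0: a_0=4, p_0 = 4*1 + 0 = 4, q_0 = 4*0 + 1 = 1.
  i=1: a_1=1, p_1 = 1*4 + 1 = 5, q_1 = 1*1 + 0 = 1.
  i=2: a_2=5, p_2 = 5*5 + 4 = 29, q_2 = 5*1 + 1 = 6.
  i=3: a_3=5, p_3 = 5*29 + 5 = 150, q_3 = 5*6 + 1 = 31.

4/1, 5/1, 29/6, 150/31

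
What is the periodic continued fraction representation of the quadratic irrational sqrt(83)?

Write x_i = (sqrt(83) + m_i)/d_i with (m_0, d_0) = (0, 1). a_0 = floor(sqrt(83)) = 9, since 9^2 = 81 <= 83 < 100 = 10^2.
Iterate m_{i+1} = d_i*a_i - m_i, d_{i+1} = (83 - m_{i+1}^2)/d_i, a_{i+1} = floor((a_0 + m_{i+1})/d_{i+1}):
  m_1 = 1*9 - 0 = 9, d_1 = (83 - 9^2)/1 = 2/1 = 2, a_1 = floor((9 + 9)/2) = 9.
  m_2 = 2*9 - 9 = 9, d_2 = (83 - 9^2)/2 = 2/2 = 1, a_2 = floor((9 + 9)/1) = 18.
  m_3 = 1*18 - 9 = 9, d_3 = (83 - 9^2)/1 = 2/1 = 2: (m_3, d_3) = (m_1, d_1) = (9, 2), so from here the quotients repeat a_1, a_2; the period length is 2.
Hence the expansion of sqrt(83) is a_0 = 9 followed by the repeating block 9, 18 (period 2).

[9; (9, 18)]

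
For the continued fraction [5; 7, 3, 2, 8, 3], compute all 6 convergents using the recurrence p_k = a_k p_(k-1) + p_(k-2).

Using the convergent recurrence p_i = a_i*p_{i-1} + p_{i-2}, q_i = a_i*q_{i-1} + q_{i-2} with p_{-2}=0, p_{-1}=1, q_{-2}=1, q_{-1}=0:
  i=0: a_0=5, p_0 = 5*1 + 0 = 5, q_0 = 5*0 + 1 = 1.
  i=1: a_1=7, p_1 = 7*5 + 1 = 36, q_1 = 7*1 + 0 = 7.
  i=2: a_2=3, p_2 = 3*36 + 5 = 113, q_2 = 3*7 + 1 = 22.
  i=3: a_3=2, p_3 = 2*113 + 36 = 262, q_3 = 2*22 + 7 = 51.
  i=4: a_4=8, p_4 = 8*262 + 113 = 2209, q_4 = 8*51 + 22 = 430.
  i=5: a_5=3, p_5 = 3*2209 + 262 = 6889, q_5 = 3*430 + 51 = 1341.

5/1, 36/7, 113/22, 262/51, 2209/430, 6889/1341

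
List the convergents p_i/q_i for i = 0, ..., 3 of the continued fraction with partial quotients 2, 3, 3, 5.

Using the convergent recurrence p_i = a_i*p_{i-1} + p_{i-2}, q_i = a_i*q_{i-1} + q_{i-2} with p_{-2}=0, p_{-1}=1, q_{-2}=1, q_{-1}=0:
  i=0: a_0=2, p_0 = 2*1 + 0 = 2, q_0 = 2*0 + 1 = 1.
  i=1: a_1=3, p_1 = 3*2 + 1 = 7, q_1 = 3*1 + 0 = 3.
  i=2: a_2=3, p_2 = 3*7 + 2 = 23, q_2 = 3*3 + 1 = 10.
  i=3: a_3=5, p_3 = 5*23 + 7 = 122, q_3 = 5*10 + 3 = 53.

2/1, 7/3, 23/10, 122/53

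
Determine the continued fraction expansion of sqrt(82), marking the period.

[9; (18)]

Write x_i = (sqrt(82) + m_i)/d_i with (m_0, d_0) = (0, 1). a_0 = floor(sqrt(82)) = 9, since 9^2 = 81 <= 82 < 100 = 10^2.
Iterate m_{i+1} = d_i*a_i - m_i, d_{i+1} = (82 - m_{i+1}^2)/d_i, a_{i+1} = floor((a_0 + m_{i+1})/d_{i+1}):
  m_1 = 1*9 - 0 = 9, d_1 = (82 - 9^2)/1 = 1/1 = 1, a_1 = floor((9 + 9)/1) = 18.
  m_2 = 1*18 - 9 = 9, d_2 = (82 - 9^2)/1 = 1/1 = 1: (m_2, d_2) = (m_1, d_1) = (9, 1), so from here the quotient a_1 repeats; the period length is 1.
Hence the expansion of sqrt(82) is a_0 = 9 followed by the repeating block 18 (period 1).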